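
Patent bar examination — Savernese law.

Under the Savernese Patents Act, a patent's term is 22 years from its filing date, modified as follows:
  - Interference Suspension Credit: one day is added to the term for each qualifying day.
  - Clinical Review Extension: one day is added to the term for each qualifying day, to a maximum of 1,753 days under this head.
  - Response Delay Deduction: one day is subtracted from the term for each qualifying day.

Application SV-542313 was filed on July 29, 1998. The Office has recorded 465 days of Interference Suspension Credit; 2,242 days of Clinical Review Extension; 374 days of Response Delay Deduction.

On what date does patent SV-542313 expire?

Base term: filing date + 22 years → 29 July 2020.
Interference Suspension Credit: +465 days → 6 November 2021.
Clinical Review Extension: 2242 days claimed exceeds the 1753-day cap, so +1753 days → 25 August 2026.
Response Delay Deduction: −374 days → 16 August 2025.

August 16, 2025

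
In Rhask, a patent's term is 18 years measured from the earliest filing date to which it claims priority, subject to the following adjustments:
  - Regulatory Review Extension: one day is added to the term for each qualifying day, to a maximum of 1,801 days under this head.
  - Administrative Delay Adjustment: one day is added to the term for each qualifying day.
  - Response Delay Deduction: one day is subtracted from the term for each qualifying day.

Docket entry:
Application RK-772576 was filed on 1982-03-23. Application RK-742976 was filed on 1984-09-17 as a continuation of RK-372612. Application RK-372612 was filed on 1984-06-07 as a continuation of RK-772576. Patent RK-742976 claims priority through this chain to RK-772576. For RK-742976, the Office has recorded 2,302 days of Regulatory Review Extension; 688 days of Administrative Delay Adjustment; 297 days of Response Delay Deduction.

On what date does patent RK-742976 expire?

2006-03-24

Earliest priority filing: 23 March 1982.
Base term: 23 March 1982 + 18 years → 23 March 2000.
Regulatory Review Extension: 2302 days claimed exceeds the 1801-day cap, so +1801 days → 26 February 2005.
Administrative Delay Adjustment: +688 days → 15 January 2007.
Response Delay Deduction: −297 days → 24 March 2006.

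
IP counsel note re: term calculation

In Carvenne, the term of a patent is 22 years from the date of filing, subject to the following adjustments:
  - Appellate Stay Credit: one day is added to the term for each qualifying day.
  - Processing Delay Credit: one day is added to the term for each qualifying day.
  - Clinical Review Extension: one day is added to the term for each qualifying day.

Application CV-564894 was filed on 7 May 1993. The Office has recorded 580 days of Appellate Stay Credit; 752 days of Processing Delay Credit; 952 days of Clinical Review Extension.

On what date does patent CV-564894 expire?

2021-08-07

Base term: filing date + 22 years → 7 May 2015.
Appellate Stay Credit: +580 days → 7 December 2016.
Processing Delay Credit: +752 days → 29 December 2018.
Clinical Review Extension: +952 days → 7 August 2021.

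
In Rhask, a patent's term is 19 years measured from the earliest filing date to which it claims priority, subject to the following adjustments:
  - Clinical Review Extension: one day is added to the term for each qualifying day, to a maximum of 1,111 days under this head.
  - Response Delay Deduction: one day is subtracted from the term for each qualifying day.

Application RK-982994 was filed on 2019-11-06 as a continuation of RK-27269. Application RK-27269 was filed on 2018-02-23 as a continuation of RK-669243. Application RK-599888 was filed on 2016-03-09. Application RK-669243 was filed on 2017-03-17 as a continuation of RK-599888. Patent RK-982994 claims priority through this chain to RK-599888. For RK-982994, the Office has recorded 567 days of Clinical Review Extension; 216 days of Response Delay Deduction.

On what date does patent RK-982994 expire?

February 23, 2036

Earliest priority filing: 9 March 2016.
Base term: 9 March 2016 + 19 years → 9 March 2035.
Clinical Review Extension: 567 days (within the 1111-day cap) → +567 days → 26 September 2036.
Response Delay Deduction: −216 days → 23 February 2036.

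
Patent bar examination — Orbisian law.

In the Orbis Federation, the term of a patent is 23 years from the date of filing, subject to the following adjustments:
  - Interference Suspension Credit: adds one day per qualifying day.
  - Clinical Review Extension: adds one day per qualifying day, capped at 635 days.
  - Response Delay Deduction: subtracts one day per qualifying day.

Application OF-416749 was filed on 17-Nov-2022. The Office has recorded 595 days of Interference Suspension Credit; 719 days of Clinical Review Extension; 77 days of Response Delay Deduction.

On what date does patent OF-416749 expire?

2049-01-13

Base term: filing date + 23 years → 17 November 2045.
Interference Suspension Credit: +595 days → 5 July 2047.
Clinical Review Extension: 719 days claimed exceeds the 635-day cap, so +635 days → 31 March 2049.
Response Delay Deduction: −77 days → 13 January 2049.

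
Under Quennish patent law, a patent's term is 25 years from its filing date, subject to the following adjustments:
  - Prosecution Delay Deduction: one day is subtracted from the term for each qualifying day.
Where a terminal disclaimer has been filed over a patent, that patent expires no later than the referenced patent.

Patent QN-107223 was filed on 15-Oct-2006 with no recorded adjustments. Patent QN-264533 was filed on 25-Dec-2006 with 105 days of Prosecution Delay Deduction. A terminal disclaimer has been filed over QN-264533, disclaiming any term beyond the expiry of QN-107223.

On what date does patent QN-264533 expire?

2031-09-11

Natural term of QN-264533:
  Base: filing + 25 years → 25 December 2031.
  Prosecution Delay Deduction: −105 days → 11 September 2031.
Expiry of referenced patent QN-107223:
  Base: filing + 25 years → 15 October 2031.
Terminal disclaimer: QN-264533 expires on the earlier of 11 September 2031 and 15 October 2031.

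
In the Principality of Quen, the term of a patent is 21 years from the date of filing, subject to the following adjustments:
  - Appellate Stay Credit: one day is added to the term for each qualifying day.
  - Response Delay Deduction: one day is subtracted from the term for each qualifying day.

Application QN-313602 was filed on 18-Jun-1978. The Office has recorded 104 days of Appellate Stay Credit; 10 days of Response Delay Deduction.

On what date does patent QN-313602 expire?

September 20, 1999

Base term: filing date + 21 years → 18 June 1999.
Appellate Stay Credit: +104 days → 30 September 1999.
Response Delay Deduction: −10 days → 20 September 1999.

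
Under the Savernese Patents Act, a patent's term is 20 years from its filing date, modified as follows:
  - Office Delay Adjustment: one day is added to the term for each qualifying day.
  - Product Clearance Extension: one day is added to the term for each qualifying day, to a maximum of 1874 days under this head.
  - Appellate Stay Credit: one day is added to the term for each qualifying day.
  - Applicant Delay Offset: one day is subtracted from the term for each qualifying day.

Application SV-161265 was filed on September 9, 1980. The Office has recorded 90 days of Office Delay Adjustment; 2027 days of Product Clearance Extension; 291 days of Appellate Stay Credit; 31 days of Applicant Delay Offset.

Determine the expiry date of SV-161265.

Base term: filing date + 20 years → 9 September 2000.
Office Delay Adjustment: +90 days → 8 December 2000.
Product Clearance Extension: 2027 days claimed exceeds the 1874-day cap, so +1874 days → 25 January 2006.
Appellate Stay Credit: +291 days → 12 November 2006.
Applicant Delay Offset: −31 days → 12 October 2006.

2006-10-12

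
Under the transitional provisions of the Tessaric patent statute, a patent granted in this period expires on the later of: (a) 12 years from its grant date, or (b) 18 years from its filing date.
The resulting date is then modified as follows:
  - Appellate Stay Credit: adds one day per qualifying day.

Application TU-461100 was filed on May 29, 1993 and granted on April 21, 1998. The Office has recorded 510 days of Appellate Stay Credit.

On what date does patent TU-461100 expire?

(a) grant + 12 years → 21 April 2010.
(b) filing + 18 years → 29 May 2011.
Later of the two: 29 May 2011.
Appellate Stay Credit: +510 days → 20 October 2012.

2012-10-20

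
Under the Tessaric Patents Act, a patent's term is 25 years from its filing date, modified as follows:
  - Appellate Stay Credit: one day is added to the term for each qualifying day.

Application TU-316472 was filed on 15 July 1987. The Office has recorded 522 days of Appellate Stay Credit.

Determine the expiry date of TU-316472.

December 19, 2013

Base term: filing date + 25 years → 15 July 2012.
Appellate Stay Credit: +522 days → 19 December 2013.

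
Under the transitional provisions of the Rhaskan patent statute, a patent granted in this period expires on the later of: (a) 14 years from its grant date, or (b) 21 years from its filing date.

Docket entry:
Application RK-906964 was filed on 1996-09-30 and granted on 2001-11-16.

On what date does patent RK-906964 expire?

September 30, 2017

(a) grant + 14 years → 16 November 2015.
(b) filing + 21 years → 30 September 2017.
Later of the two: 30 September 2017.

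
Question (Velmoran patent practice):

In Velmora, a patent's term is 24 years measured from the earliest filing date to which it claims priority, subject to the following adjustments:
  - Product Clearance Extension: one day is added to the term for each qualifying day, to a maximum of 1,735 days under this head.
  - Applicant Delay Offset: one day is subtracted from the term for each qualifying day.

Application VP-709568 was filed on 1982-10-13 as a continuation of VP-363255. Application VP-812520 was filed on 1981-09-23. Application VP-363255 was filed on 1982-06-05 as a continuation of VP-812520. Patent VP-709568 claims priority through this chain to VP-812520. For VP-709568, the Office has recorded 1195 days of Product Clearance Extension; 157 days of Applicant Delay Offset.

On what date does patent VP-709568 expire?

Earliest priority filing: 23 September 1981.
Base term: 23 September 1981 + 24 years → 23 September 2005.
Product Clearance Extension: 1195 days (within the 1735-day cap) → +1195 days → 31 December 2008.
Applicant Delay Offset: −157 days → 27 July 2008.

2008-07-27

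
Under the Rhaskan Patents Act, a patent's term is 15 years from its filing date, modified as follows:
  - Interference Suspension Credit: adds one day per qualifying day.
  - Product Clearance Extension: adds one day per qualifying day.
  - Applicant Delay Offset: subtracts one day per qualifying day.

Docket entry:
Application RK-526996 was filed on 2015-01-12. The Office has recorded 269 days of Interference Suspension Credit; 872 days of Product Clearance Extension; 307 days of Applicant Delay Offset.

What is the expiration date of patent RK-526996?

Base term: filing date + 15 years → 12 January 2030.
Interference Suspension Credit: +269 days → 8 October 2030.
Product Clearance Extension: +872 days → 26 February 2033.
Applicant Delay Offset: −307 days → 25 April 2032.

April 25, 2032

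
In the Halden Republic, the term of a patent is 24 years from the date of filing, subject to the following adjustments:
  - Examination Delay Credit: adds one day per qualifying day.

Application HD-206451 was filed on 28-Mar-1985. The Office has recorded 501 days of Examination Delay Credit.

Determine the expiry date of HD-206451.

Base term: filing date + 24 years → 28 March 2009.
Examination Delay Credit: +501 days → 11 August 2010.

2010-08-11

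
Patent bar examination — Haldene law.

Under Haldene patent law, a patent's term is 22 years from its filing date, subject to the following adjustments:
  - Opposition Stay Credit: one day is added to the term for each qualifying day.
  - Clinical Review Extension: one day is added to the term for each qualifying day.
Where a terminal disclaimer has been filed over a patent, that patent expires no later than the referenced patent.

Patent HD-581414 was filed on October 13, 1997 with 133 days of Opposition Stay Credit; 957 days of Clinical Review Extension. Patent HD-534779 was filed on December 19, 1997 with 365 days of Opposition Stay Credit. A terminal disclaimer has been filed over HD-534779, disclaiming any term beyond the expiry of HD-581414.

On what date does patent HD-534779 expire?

Natural term of HD-534779:
  Base: filing + 22 years → 19 December 2019.
  Opposition Stay Credit: +365 days → 18 December 2020.
Expiry of referenced patent HD-581414:
  Base: filing + 22 years → 13 October 2019.
  Opposition Stay Credit: +133 days → 23 February 2020.
  Clinical Review Extension: +957 days → 7 October 2022.
Terminal disclaimer: HD-534779 expires on the earlier of 18 December 2020 and 7 October 2022.

December 18, 2020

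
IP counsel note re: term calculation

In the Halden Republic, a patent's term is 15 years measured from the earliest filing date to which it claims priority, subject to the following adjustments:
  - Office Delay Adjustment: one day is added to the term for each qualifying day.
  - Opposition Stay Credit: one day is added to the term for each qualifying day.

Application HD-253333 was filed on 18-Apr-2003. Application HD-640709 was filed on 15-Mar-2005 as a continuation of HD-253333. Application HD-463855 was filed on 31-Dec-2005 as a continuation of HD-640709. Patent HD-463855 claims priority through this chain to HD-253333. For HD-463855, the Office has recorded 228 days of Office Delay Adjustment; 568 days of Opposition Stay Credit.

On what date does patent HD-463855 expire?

June 22, 2020

Earliest priority filing: 18 April 2003.
Base term: 18 April 2003 + 15 years → 18 April 2018.
Office Delay Adjustment: +228 days → 2 December 2018.
Opposition Stay Credit: +568 days → 22 June 2020.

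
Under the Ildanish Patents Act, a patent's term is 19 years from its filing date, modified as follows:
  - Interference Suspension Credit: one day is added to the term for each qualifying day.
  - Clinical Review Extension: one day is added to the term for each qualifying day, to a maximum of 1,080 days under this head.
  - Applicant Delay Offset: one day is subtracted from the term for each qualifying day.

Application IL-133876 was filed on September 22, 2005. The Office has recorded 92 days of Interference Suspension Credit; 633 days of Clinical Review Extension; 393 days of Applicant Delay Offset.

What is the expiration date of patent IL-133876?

Base term: filing date + 19 years → 22 September 2024.
Interference Suspension Credit: +92 days → 23 December 2024.
Clinical Review Extension: 633 days (within the 1080-day cap) → +633 days → 17 September 2026.
Applicant Delay Offset: −393 days → 20 August 2025.

August 20, 2025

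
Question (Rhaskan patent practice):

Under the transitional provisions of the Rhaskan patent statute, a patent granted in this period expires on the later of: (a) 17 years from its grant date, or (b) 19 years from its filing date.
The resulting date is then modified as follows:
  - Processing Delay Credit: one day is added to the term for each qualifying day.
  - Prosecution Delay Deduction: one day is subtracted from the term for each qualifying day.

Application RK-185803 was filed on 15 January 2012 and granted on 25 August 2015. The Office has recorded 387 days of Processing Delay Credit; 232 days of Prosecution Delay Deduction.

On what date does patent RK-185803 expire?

(a) grant + 17 years → 25 August 2032.
(b) filing + 19 years → 15 January 2031.
Later of the two: 25 August 2032.
Processing Delay Credit: +387 days → 16 September 2033.
Prosecution Delay Deduction: −232 days → 27 January 2033.

2033-01-27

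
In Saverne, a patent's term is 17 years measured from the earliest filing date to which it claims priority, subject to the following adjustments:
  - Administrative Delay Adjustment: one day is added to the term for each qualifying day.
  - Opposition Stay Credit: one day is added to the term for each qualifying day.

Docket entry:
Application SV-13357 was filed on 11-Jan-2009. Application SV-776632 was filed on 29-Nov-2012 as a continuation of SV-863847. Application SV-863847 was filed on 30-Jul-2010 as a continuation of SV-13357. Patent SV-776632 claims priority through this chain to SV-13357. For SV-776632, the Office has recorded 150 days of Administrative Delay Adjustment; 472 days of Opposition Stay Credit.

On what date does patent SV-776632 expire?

2027-09-25

Earliest priority filing: 11 January 2009.
Base term: 11 January 2009 + 17 years → 11 January 2026.
Administrative Delay Adjustment: +150 days → 10 June 2026.
Opposition Stay Credit: +472 days → 25 September 2027.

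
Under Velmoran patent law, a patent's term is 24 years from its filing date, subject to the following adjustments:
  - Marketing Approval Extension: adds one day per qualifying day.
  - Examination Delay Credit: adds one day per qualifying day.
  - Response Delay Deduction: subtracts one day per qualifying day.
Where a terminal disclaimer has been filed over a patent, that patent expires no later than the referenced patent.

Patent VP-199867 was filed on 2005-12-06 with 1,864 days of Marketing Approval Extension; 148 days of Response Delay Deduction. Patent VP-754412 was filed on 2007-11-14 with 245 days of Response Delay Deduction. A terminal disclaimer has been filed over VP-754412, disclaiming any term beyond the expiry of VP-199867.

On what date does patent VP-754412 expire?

2031-03-14

Natural term of VP-754412:
  Base: filing + 24 years → 14 November 2031.
  Response Delay Deduction: −245 days → 14 March 2031.
Expiry of referenced patent VP-199867:
  Base: filing + 24 years → 6 December 2029.
  Marketing Approval Extension: +1864 days → 13 January 2035.
  Response Delay Deduction: −148 days → 18 August 2034.
Terminal disclaimer: VP-754412 expires on the earlier of 14 March 2031 and 18 August 2034.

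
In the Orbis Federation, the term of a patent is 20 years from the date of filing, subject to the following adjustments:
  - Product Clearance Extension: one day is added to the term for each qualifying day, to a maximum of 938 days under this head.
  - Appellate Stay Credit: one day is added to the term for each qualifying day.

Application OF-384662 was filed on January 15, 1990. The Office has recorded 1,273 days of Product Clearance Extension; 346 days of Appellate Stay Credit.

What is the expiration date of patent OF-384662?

July 22, 2013

Base term: filing date + 20 years → 15 January 2010.
Product Clearance Extension: 1273 days claimed exceeds the 938-day cap, so +938 days → 10 August 2012.
Appellate Stay Credit: +346 days → 22 July 2013.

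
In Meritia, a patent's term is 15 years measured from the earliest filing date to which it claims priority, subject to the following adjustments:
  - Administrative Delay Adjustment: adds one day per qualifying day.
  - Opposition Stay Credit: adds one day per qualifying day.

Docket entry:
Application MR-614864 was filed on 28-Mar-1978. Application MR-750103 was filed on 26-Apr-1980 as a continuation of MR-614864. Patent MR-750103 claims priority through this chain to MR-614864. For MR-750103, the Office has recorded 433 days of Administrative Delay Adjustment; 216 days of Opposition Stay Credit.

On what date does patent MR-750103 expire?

Earliest priority filing: 28 March 1978.
Base term: 28 March 1978 + 15 years → 28 March 1993.
Administrative Delay Adjustment: +433 days → 4 June 1994.
Opposition Stay Credit: +216 days → 6 January 1995.

January 6, 1995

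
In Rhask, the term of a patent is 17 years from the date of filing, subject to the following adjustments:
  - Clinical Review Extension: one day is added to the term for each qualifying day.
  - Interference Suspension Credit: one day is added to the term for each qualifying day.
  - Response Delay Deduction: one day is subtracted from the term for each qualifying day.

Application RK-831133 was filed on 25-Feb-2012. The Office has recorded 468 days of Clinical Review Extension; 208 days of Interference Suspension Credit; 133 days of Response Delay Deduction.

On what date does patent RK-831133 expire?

2030-08-22

Base term: filing date + 17 years → 25 February 2029.
Clinical Review Extension: +468 days → 8 June 2030.
Interference Suspension Credit: +208 days → 2 January 2031.
Response Delay Deduction: −133 days → 22 August 2030.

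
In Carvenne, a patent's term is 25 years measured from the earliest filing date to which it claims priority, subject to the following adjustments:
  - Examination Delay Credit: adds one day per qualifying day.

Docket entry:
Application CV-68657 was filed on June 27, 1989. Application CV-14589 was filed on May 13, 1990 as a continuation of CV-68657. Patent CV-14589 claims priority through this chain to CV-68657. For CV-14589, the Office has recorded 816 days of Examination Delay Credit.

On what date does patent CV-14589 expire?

September 20, 2016

Earliest priority filing: 27 June 1989.
Base term: 27 June 1989 + 25 years → 27 June 2014.
Examination Delay Credit: +816 days → 20 September 2016.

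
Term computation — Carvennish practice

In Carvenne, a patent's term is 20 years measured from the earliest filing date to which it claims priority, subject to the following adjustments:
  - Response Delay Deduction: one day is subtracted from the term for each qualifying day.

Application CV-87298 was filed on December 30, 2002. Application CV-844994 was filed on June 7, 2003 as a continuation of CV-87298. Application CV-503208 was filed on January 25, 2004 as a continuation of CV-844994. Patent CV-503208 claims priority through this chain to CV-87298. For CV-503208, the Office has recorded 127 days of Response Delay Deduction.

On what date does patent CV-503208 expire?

Earliest priority filing: 30 December 2002.
Base term: 30 December 2002 + 20 years → 30 December 2022.
Response Delay Deduction: −127 days → 25 August 2022.

2022-08-25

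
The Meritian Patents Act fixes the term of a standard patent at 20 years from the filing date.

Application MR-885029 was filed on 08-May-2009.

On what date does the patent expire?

Filing date + 20 years → 8 May 2029.

May 8, 2029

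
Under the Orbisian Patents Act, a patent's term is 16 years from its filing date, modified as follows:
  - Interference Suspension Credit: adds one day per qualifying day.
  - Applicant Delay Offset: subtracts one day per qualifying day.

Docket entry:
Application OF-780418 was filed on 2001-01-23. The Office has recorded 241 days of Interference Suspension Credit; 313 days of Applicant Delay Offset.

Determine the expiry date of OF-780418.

Base term: filing date + 16 years → 23 January 2017.
Interference Suspension Credit: +241 days → 21 September 2017.
Applicant Delay Offset: −313 days → 12 November 2016.

November 12, 2016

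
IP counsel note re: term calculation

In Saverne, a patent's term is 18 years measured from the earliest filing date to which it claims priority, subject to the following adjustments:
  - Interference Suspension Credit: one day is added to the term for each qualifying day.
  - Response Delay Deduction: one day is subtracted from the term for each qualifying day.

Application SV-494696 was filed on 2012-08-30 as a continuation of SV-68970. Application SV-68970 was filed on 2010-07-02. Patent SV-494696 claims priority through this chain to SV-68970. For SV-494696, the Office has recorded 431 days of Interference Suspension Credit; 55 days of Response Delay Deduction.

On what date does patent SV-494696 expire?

2029-07-13

Earliest priority filing: 2 July 2010.
Base term: 2 July 2010 + 18 years → 2 July 2028.
Interference Suspension Credit: +431 days → 6 September 2029.
Response Delay Deduction: −55 days → 13 July 2029.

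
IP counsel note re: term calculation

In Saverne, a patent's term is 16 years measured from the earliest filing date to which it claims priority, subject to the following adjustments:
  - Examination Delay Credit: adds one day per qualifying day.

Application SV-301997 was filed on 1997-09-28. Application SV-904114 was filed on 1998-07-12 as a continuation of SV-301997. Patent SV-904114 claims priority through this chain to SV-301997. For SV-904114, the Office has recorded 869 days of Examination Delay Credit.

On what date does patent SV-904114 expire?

Earliest priority filing: 28 September 1997.
Base term: 28 September 1997 + 16 years → 28 September 2013.
Examination Delay Credit: +869 days → 14 February 2016.

2016-02-14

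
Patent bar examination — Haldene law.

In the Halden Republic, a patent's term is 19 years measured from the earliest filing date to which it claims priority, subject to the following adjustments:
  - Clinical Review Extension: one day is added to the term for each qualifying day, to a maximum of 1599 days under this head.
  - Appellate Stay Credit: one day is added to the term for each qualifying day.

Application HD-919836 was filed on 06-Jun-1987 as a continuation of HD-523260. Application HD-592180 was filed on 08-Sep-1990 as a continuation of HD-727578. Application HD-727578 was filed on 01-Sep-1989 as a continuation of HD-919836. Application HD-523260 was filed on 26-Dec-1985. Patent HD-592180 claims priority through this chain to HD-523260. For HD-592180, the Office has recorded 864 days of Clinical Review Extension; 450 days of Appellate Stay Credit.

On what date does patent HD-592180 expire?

August 1, 2008

Earliest priority filing: 26 December 1985.
Base term: 26 December 1985 + 19 years → 26 December 2004.
Clinical Review Extension: 864 days (within the 1599-day cap) → +864 days → 9 May 2007.
Appellate Stay Credit: +450 days → 1 August 2008.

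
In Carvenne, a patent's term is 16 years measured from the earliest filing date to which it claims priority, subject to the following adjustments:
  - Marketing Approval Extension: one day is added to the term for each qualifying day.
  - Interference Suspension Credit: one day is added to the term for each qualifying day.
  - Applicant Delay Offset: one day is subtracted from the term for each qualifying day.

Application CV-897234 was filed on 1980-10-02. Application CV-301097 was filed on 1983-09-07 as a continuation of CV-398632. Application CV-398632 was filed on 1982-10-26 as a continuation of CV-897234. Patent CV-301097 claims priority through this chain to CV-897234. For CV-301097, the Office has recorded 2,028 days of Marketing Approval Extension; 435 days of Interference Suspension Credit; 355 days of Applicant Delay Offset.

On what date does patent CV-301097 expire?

Earliest priority filing: 2 October 1980.
Base term: 2 October 1980 + 16 years → 2 October 1996.
Marketing Approval Extension: +2028 days → 22 April 2002.
Interference Suspension Credit: +435 days → 1 July 2003.
Applicant Delay Offset: −355 days → 11 July 2002.

2002-07-11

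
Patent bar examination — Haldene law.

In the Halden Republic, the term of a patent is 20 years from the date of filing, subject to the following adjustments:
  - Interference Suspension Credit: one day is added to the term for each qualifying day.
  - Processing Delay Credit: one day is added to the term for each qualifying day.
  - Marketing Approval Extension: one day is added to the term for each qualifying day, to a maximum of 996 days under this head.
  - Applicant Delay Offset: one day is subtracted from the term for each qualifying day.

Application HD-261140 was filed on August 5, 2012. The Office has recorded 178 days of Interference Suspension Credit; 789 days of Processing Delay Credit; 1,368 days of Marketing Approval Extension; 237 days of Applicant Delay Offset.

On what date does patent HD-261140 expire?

Base term: filing date + 20 years → 5 August 2032.
Interference Suspension Credit: +178 days → 30 January 2033.
Processing Delay Credit: +789 days → 30 March 2035.
Marketing Approval Extension: 1368 days claimed exceeds the 996-day cap, so +996 days → 20 December 2037.
Applicant Delay Offset: −237 days → 27 April 2037.

April 27, 2037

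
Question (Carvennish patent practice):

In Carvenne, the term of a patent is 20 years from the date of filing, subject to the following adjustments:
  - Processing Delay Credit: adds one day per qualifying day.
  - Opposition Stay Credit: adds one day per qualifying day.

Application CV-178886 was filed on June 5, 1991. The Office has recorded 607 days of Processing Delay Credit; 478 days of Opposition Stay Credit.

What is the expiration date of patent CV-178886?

Base term: filing date + 20 years → 5 June 2011.
Processing Delay Credit: +607 days → 1 February 2013.
Opposition Stay Credit: +478 days → 25 May 2014.

2014-05-25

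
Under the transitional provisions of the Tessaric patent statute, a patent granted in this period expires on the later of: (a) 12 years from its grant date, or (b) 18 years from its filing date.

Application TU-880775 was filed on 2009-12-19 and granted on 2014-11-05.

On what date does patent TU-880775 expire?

2027-12-19

(a) grant + 12 years → 5 November 2026.
(b) filing + 18 years → 19 December 2027.
Later of the two: 19 December 2027.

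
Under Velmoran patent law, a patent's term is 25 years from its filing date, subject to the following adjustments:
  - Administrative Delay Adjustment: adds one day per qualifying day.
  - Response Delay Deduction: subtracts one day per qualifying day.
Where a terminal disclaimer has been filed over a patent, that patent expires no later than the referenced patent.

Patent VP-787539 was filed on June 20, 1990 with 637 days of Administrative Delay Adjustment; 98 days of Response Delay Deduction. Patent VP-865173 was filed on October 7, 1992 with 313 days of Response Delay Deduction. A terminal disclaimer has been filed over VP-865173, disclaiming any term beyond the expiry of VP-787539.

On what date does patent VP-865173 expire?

November 28, 2016

Natural term of VP-865173:
  Base: filing + 25 years → 7 October 2017.
  Response Delay Deduction: −313 days → 28 November 2016.
Expiry of referenced patent VP-787539:
  Base: filing + 25 years → 20 June 2015.
  Administrative Delay Adjustment: +637 days → 18 March 2017.
  Response Delay Deduction: −98 days → 10 December 2016.
Terminal disclaimer: VP-865173 expires on the earlier of 28 November 2016 and 10 December 2016.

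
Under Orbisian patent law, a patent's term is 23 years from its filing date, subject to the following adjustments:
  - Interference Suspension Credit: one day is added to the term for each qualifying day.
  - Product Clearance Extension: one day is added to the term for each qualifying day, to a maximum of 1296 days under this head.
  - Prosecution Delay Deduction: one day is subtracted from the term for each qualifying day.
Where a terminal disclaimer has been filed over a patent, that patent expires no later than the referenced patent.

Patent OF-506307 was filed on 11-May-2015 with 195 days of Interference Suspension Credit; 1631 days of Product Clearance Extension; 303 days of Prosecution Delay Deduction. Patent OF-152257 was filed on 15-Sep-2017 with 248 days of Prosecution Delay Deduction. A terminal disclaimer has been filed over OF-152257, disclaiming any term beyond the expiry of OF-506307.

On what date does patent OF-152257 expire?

Natural term of OF-152257:
  Base: filing + 23 years → 15 September 2040.
  Prosecution Delay Deduction: −248 days → 11 January 2040.
Expiry of referenced patent OF-506307:
  Base: filing + 23 years → 11 May 2038.
  Interference Suspension Credit: +195 days → 22 November 2038.
  Product Clearance Extension: 1631 days claimed exceeds the 1296-day cap, so +1296 days → 10 June 2042.
  Prosecution Delay Deduction: −303 days → 11 August 2041.
Terminal disclaimer: OF-152257 expires on the earlier of 11 January 2040 and 11 August 2041.

2040-01-11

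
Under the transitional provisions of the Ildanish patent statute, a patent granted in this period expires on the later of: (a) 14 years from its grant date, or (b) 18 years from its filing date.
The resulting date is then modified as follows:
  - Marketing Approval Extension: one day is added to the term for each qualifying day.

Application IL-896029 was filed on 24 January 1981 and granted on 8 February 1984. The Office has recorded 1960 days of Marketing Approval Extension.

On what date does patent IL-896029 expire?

(a) grant + 14 years → 8 February 1998.
(b) filing + 18 years → 24 January 1999.
Later of the two: 24 January 1999.
Marketing Approval Extension: +1960 days → 6 June 2004.

2004-06-06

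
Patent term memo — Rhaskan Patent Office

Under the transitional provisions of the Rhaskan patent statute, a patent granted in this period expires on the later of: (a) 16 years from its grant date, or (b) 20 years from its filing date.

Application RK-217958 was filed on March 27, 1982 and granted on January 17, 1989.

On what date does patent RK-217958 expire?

January 17, 2005

(a) grant + 16 years → 17 January 2005.
(b) filing + 20 years → 27 March 2002.
Later of the two: 17 January 2005.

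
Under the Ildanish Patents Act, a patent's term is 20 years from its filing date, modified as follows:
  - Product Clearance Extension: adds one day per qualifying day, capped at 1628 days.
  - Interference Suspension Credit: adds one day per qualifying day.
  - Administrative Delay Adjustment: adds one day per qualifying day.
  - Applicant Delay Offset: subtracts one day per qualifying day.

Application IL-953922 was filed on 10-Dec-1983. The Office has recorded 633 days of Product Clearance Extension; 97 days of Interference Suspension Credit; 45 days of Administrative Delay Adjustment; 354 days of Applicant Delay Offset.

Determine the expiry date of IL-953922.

2005-02-03

Base term: filing date + 20 years → 10 December 2003.
Product Clearance Extension: 633 days (within the 1628-day cap) → +633 days → 3 September 2005.
Interference Suspension Credit: +97 days → 9 December 2005.
Administrative Delay Adjustment: +45 days → 23 January 2006.
Applicant Delay Offset: −354 days → 3 February 2005.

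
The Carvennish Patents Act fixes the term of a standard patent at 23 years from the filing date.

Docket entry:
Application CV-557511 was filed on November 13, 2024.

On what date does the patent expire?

Filing date + 23 years → 13 November 2047.

November 13, 2047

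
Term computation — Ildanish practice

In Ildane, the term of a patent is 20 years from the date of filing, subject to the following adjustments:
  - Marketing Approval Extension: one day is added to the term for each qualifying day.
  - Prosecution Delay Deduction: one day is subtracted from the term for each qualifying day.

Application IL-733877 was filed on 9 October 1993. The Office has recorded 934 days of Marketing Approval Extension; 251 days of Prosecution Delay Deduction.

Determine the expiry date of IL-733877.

August 23, 2015

Base term: filing date + 20 years → 9 October 2013.
Marketing Approval Extension: +934 days → 30 April 2016.
Prosecution Delay Deduction: −251 days → 23 August 2015.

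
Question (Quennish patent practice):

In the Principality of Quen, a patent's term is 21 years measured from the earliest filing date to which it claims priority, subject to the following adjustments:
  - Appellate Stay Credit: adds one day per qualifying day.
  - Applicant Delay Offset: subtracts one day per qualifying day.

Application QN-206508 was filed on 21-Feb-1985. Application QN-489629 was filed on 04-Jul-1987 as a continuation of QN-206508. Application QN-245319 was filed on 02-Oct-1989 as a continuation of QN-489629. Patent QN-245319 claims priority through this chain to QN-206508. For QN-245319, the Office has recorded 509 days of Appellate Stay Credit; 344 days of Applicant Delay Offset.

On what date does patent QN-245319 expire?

Earliest priority filing: 21 February 1985.
Base term: 21 February 1985 + 21 years → 21 February 2006.
Appellate Stay Credit: +509 days → 15 July 2007.
Applicant Delay Offset: −344 days → 5 August 2006.

2006-08-05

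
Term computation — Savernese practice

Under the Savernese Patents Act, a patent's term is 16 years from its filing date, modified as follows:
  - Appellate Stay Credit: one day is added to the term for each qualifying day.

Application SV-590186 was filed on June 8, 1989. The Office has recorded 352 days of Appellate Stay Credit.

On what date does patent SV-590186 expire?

May 26, 2006

Base term: filing date + 16 years → 8 June 2005.
Appellate Stay Credit: +352 days → 26 May 2006.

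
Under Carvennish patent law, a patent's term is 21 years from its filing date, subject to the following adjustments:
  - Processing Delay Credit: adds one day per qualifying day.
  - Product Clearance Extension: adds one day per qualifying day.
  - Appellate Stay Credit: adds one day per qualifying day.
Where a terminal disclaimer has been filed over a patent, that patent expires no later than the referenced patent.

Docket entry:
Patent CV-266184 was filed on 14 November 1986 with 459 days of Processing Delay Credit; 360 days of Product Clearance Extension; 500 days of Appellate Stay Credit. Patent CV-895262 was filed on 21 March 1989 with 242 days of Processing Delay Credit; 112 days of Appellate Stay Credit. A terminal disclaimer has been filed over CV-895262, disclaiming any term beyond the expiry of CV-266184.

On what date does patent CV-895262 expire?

Natural term of CV-895262:
  Base: filing + 21 years → 21 March 2010.
  Processing Delay Credit: +242 days → 18 November 2010.
  Appellate Stay Credit: +112 days → 10 March 2011.
Expiry of referenced patent CV-266184:
  Base: filing + 21 years → 14 November 2007.
  Processing Delay Credit: +459 days → 15 February 2009.
  Product Clearance Extension: +360 days → 10 February 2010.
  Appellate Stay Credit: +500 days → 25 June 2011.
Terminal disclaimer: CV-895262 expires on the earlier of 10 March 2011 and 25 June 2011.

March 10, 2011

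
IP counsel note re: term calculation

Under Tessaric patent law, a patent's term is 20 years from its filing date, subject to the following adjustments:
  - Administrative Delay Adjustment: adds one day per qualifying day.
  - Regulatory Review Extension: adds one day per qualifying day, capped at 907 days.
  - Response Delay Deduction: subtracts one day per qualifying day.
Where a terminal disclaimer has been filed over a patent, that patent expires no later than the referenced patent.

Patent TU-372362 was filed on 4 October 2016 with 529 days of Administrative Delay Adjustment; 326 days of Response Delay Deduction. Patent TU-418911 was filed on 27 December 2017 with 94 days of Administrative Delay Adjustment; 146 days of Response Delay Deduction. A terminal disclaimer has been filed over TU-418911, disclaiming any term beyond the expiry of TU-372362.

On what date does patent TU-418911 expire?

2037-04-25

Natural term of TU-418911:
  Base: filing + 20 years → 27 December 2037.
  Administrative Delay Adjustment: +94 days → 31 March 2038.
  Response Delay Deduction: −146 days → 5 November 2037.
Expiry of referenced patent TU-372362:
  Base: filing + 20 years → 4 October 2036.
  Administrative Delay Adjustment: +529 days → 17 March 2038.
  Response Delay Deduction: −326 days → 25 April 2037.
Terminal disclaimer: TU-418911 expires on the earlier of 5 November 2037 and 25 April 2037.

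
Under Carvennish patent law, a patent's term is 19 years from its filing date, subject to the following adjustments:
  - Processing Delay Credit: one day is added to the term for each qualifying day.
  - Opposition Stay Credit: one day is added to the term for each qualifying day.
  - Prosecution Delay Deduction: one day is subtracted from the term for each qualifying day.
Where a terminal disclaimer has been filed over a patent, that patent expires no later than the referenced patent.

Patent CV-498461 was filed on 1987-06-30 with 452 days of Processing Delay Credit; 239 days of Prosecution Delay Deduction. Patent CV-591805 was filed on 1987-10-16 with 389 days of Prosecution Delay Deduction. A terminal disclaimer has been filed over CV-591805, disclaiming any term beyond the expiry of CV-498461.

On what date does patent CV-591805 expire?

Natural term of CV-591805:
  Base: filing + 19 years → 16 October 2006.
  Prosecution Delay Deduction: −389 days → 22 September 2005.
Expiry of referenced patent CV-498461:
  Base: filing + 19 years → 30 June 2006.
  Processing Delay Credit: +452 days → 25 September 2007.
  Prosecution Delay Deduction: −239 days → 29 January 2007.
Terminal disclaimer: CV-591805 expires on the earlier of 22 September 2005 and 29 January 2007.

2005-09-22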